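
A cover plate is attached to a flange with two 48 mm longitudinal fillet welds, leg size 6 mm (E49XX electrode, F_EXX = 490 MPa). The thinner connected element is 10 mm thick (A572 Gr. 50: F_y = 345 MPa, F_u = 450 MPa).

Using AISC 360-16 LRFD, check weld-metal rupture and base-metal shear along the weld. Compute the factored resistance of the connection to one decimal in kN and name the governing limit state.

Weld metal: throat = 0.707×6 = 4.242 mm, L = 2×48 = 96 mm. φR_n = 0.75 × 0.6 × 490 × 4.242 × 96 = 89.8 kN.
Base metal shear (10 mm plate): yield φR_n = 1.0×0.6×345×10×96 = 198.7 kN; rupture φR_n = 0.75×0.6×450×10×96 = 194.4 kN; take 194.4 kN (rupture).
Governing: min(89.8, 194.4) = 89.8 kN → weld metal.

89.8 kN (weld metal governs)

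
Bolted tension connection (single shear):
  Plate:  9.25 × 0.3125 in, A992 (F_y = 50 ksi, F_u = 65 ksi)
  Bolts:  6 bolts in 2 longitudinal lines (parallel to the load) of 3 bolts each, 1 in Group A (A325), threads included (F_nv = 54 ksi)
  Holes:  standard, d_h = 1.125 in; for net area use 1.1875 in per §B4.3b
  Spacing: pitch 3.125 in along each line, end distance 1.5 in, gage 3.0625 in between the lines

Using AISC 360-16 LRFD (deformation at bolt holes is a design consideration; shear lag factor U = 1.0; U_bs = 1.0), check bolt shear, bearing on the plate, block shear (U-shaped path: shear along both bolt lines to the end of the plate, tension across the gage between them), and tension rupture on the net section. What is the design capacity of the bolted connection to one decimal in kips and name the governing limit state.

Bolt shear: A_b = π(1)²/4 = 0.7854 in². φR_n = 0.75 × 54 × 0.7854 × 6 × 1 = 190.9 kips.
Bearing (0.3125 in plate, F_u = 65 ksi): end bolts L_c = 1.5 − 1.125/2 = 0.9375, R_n = min(1.2×0.9375×0.3125×65, 2.4×1×0.3125×65) = 22.852 kips/bolt; interior L_c = 3.125 − 1.125 = 2, R_n = 48.75 kips/bolt. φR_n = 0.75 × (2×22.852 + 4×48.75) = 180.5 kips.
Block shear: shear path 2×[1.5+2×3.125] = 2×7.75 in, A_gv = 4.8438, A_nv = 2×(7.75 − 2.5×1.1875)×0.3125 = 2.9883 in²; tension across gage: (3.0625 − 1×1.1875)×0.3125 = 0.58594 in². R_n = min(0.6×65×2.9883, 0.6×50×4.8438) + 1.0×65×0.58594 = min(116.54, 145.31) + 38.086 = 154.63 kips. φR_n = 0.75 × 154.63 = 116.0 kips.
Tension rupture (net): A_n = (9.25 − 2×1.1875)×0.3125 = 2.1484 in² (U = 1.0, A_e = A_n). φR_n = 0.75 × 65 × 2.1484 = 104.7 kips.
Governing: min(190.9, 180.5, 116.0, 104.7) = 104.7 kips → net-section rupture.

104.7 kips (net-section rupture governs)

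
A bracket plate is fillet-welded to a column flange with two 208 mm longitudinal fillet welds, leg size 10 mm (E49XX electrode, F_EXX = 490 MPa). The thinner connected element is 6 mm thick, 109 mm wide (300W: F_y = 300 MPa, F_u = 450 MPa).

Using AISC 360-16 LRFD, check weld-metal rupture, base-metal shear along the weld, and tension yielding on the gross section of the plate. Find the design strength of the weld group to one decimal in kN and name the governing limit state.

Weld metal: throat = 0.707×10 = 7.07 mm, L = 2×208 = 416 mm. φR_n = 0.75 × 0.6 × 490 × 7.07 × 416 = 648.5 kN.
Base metal shear (6 mm plate): yield φR_n = 1.0×0.6×300×6×416 = 449.3 kN; rupture φR_n = 0.75×0.6×450×6×416 = 505.4 kN; take 449.3 kN (yield).
Tension yield (gross): A_g = 109×6 = 654 mm². φR_n = 0.90 × 300 × 654 = 176.6 kN.
Governing: min(648.5, 449.3, 176.6) = 176.6 kN → gross-section yield.

176.6 kN (gross-section yield governs)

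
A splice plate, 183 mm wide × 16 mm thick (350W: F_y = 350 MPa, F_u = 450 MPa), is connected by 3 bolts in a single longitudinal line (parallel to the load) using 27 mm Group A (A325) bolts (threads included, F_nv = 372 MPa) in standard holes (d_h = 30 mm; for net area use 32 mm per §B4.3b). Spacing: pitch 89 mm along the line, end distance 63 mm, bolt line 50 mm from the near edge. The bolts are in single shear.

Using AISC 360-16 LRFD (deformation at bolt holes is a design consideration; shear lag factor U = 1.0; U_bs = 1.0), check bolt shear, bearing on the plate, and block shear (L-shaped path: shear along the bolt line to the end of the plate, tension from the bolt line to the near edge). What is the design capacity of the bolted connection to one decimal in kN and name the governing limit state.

Bolt shear: A_b = π(27)²/4 = 572.56 mm². φR_n = 0.75 × 372 × 572.56 × 3 × 1 = 479.2 kN.
Bearing (16 mm plate, F_u = 450 MPa): end bolts L_c = 63 − 30/2 = 48, R_n = min(1.2×48×16×450, 2.4×27×16×450) = 414.72 kN/bolt; interior L_c = 89 − 30 = 59, R_n = 466.56 kN/bolt. φR_n = 0.75 × (1×414.72 + 2×466.56) = 1010.9 kN.
Block shear: shear path 1×[63+2×89] = 1×241 mm, A_gv = 3856, A_nv = 1×(241 − 2.5×32)×16 = 2576 mm²; tension to near edge: (50 − 0.5×32)×16 = 544 mm². R_n = min(0.6×450×2576, 0.6×350×3856) + 1.0×450×544 = min(695.52, 809.76) + 244.8 = 940.32 kN. φR_n = 0.75 × 940.32 = 705.2 kN.
Governing: min(479.2, 1010.9, 705.2) = 479.2 kN → bolt shear.

479.2 kN (bolt shear governs)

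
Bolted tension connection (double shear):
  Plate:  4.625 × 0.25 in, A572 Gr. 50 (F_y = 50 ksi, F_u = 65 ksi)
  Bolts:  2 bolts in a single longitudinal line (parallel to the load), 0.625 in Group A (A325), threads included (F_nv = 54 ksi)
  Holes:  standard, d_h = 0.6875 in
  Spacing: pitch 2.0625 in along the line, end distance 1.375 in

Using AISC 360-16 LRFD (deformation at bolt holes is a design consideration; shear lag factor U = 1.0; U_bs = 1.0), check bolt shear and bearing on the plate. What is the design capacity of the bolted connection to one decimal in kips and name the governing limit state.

33.4 kips (bearing governs)

Bolt shear: A_b = π(0.625)²/4 = 0.3068 in². φR_n = 0.75 × 54 × 0.3068 × 2 × 2 = 49.7 kips.
Bearing (0.25 in plate, F_u = 65 ksi): end bolts L_c = 1.375 − 0.6875/2 = 1.03125, R_n = min(1.2×1.03125×0.25×65, 2.4×0.625×0.25×65) = 20.109 kips/bolt; interior L_c = 2.0625 − 0.6875 = 1.375, R_n = 24.375 kips/bolt. φR_n = 0.75 × (1×20.109 + 1×24.375) = 33.4 kips.
Governing: min(49.7, 33.4) = 33.4 kips → bearing.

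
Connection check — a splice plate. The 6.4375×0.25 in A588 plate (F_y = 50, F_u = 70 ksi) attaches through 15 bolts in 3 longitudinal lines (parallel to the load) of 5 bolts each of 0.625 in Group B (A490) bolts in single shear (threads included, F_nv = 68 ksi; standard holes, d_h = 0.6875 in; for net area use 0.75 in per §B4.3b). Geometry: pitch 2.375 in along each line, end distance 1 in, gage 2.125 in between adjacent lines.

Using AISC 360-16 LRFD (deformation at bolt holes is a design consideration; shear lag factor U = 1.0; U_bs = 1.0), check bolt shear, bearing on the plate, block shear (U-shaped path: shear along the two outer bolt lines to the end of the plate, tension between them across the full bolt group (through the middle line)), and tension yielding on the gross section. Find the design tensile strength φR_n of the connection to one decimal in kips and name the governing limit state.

72.4 kips (gross-section yield governs)

Bolt shear: A_b = π(0.625)²/4 = 0.3068 in². φR_n = 0.75 × 68 × 0.3068 × 15 × 1 = 234.7 kips.
Bearing (0.25 in plate, F_u = 70 ksi): end bolts L_c = 1 − 0.6875/2 = 0.65625, R_n = min(1.2×0.65625×0.25×70, 2.4×0.625×0.25×70) = 13.781 kips/bolt; interior L_c = 2.375 − 0.6875 = 1.6875, R_n = 26.25 kips/bolt. φR_n = 0.75 × (3×13.781 + 12×26.25) = 267.3 kips.
Block shear: shear path 2×[1+4×2.375] = 2×10.5 in, A_gv = 5.25, A_nv = 2×(10.5 − 4.5×0.75)×0.25 = 3.5625 in²; tension across gage: (4.25 − 2×0.75)×0.25 = 0.6875 in². R_n = min(0.6×70×3.5625, 0.6×50×5.25) + 1.0×70×0.6875 = min(149.63, 157.5) + 48.125 = 197.76 kips. φR_n = 0.75 × 197.76 = 148.3 kips.
Tension yield (gross): A_g = 6.4375×0.25 = 1.6094 in². φR_n = 0.90 × 50 × 1.6094 = 72.4 kips.
Governing: min(234.7, 267.3, 148.3, 72.4) = 72.4 kips → gross-section yield.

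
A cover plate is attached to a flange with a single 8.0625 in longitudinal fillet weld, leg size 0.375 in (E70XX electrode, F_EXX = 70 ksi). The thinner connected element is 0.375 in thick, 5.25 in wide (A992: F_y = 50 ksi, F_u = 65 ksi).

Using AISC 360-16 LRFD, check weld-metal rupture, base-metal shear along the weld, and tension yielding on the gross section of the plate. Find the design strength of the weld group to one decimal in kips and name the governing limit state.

67.3 kips (weld metal governs)

Weld metal: throat = 0.707×0.375 = 0.26513 in, L = 8.0625 in. φR_n = 0.75 × 0.6 × 70 × 0.26513 × 8.0625 = 67.3 kips.
Base metal shear (0.375 in plate): yield φR_n = 1.0×0.6×50×0.375×8.0625 = 90.7 kips; rupture φR_n = 0.75×0.6×65×0.375×8.0625 = 88.4 kips; take 88.4 kips (rupture).
Tension yield (gross): A_g = 5.25×0.375 = 1.9688 in². φR_n = 0.90 × 50 × 1.9688 = 88.6 kips.
Governing: min(67.3, 88.4, 88.6) = 67.3 kips → weld metal.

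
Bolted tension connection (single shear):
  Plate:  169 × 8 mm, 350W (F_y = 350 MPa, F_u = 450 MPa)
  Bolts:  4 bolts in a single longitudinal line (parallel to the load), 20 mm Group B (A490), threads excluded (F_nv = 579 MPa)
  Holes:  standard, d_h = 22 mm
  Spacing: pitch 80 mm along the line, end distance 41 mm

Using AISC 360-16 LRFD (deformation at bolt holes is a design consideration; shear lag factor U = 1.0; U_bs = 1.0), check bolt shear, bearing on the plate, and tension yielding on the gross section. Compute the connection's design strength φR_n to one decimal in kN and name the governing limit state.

425.9 kN (gross-section yield governs)

Bolt shear: A_b = π(20)²/4 = 314.16 mm². φR_n = 0.75 × 579 × 314.16 × 4 × 1 = 545.7 kN.
Bearing (8 mm plate, F_u = 450 MPa): end bolts L_c = 41 − 22/2 = 30, R_n = min(1.2×30×8×450, 2.4×20×8×450) = 129.6 kN/bolt; interior L_c = 80 − 22 = 58, R_n = 172.8 kN/bolt. φR_n = 0.75 × (1×129.6 + 3×172.8) = 486.0 kN.
Tension yield (gross): A_g = 169×8 = 1352 mm². φR_n = 0.90 × 350 × 1352 = 425.9 kN.
Governing: min(545.7, 486.0, 425.9) = 425.9 kN → gross-section yield.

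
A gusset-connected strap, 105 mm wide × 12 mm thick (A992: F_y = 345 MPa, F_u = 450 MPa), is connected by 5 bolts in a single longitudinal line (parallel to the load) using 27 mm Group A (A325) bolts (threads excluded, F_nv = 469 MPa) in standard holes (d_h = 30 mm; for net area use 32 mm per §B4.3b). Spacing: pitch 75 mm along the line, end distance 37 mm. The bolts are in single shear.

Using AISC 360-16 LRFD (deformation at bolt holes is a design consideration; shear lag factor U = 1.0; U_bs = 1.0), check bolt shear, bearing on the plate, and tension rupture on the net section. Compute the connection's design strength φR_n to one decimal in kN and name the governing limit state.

Bolt shear: A_b = π(27)²/4 = 572.56 mm². φR_n = 0.75 × 469 × 572.56 × 5 × 1 = 1007.0 kN.
Bearing (12 mm plate, F_u = 450 MPa): end bolts L_c = 37 − 30/2 = 22, R_n = min(1.2×22×12×450, 2.4×27×12×450) = 142.56 kN/bolt; interior L_c = 75 − 30 = 45, R_n = 291.6 kN/bolt. φR_n = 0.75 × (1×142.56 + 4×291.6) = 981.7 kN.
Tension rupture (net): A_n = (105 − 1×32)×12 = 876 mm² (U = 1.0, A_e = A_n). φR_n = 0.75 × 450 × 876 = 295.7 kN.
Governing: min(1007.0, 981.7, 295.7) = 295.7 kN → net-section rupture.

295.7 kN (net-section rupture governs)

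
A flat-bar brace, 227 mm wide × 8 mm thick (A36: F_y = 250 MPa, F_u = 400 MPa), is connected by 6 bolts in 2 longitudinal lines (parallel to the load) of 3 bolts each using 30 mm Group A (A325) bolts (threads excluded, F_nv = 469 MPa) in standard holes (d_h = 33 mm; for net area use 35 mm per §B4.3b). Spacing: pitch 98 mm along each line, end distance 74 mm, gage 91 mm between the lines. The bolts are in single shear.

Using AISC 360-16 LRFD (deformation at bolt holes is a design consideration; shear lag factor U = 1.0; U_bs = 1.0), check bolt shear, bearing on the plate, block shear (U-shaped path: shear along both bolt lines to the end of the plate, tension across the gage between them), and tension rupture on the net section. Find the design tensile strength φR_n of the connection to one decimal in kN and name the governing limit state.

376.8 kN (net-section rupture governs)

Bolt shear: A_b = π(30)²/4 = 706.86 mm². φR_n = 0.75 × 469 × 706.86 × 6 × 1 = 1491.8 kN.
Bearing (8 mm plate, F_u = 400 MPa): end bolts L_c = 74 − 33/2 = 57.5, R_n = min(1.2×57.5×8×400, 2.4×30×8×400) = 220.8 kN/bolt; interior L_c = 98 − 33 = 65, R_n = 230.4 kN/bolt. φR_n = 0.75 × (2×220.8 + 4×230.4) = 1022.4 kN.
Block shear: shear path 2×[74+2×98] = 2×270 mm, A_gv = 4320, A_nv = 2×(270 − 2.5×35)×8 = 2920 mm²; tension across gage: (91 − 1×35)×8 = 448 mm². R_n = min(0.6×400×2920, 0.6×250×4320) + 1.0×400×448 = min(700.8, 648) + 179.2 = 827.2 kN. φR_n = 0.75 × 827.2 = 620.4 kN.
Tension rupture (net): A_n = (227 − 2×35)×8 = 1256 mm² (U = 1.0, A_e = A_n). φR_n = 0.75 × 400 × 1256 = 376.8 kN.
Governing: min(1491.8, 1022.4, 620.4, 376.8) = 376.8 kN → net-section rupture.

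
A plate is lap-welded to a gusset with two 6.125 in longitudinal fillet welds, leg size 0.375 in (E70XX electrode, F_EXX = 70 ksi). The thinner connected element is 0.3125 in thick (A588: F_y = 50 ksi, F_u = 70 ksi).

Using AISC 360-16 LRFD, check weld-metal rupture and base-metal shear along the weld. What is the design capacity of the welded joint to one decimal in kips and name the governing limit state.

102.3 kips (weld metal governs)

Weld metal: throat = 0.707×0.375 = 0.26513 in, L = 2×6.125 = 12.25 in. φR_n = 0.75 × 0.6 × 70 × 0.26513 × 12.25 = 102.3 kips.
Base metal shear (0.3125 in plate): yield φR_n = 1.0×0.6×50×0.3125×12.25 = 114.8 kips; rupture φR_n = 0.75×0.6×70×0.3125×12.25 = 120.6 kips; take 114.8 kips (yield).
Governing: min(102.3, 114.8) = 102.3 kips → weld metal.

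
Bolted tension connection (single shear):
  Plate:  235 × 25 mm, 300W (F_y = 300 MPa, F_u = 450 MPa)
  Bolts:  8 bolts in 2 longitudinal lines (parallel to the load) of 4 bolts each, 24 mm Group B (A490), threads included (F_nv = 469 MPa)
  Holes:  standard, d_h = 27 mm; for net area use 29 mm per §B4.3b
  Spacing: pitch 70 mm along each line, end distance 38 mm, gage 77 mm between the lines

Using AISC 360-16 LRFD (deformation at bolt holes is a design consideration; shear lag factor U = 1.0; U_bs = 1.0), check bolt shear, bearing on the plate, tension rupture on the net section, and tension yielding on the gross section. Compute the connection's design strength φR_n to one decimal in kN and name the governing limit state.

Bolt shear: A_b = π(24)²/4 = 452.39 mm². φR_n = 0.75 × 469 × 452.39 × 8 × 1 = 1273.0 kN.
Bearing (25 mm plate, F_u = 450 MPa): end bolts L_c = 38 − 27/2 = 24.5, R_n = min(1.2×24.5×25×450, 2.4×24×25×450) = 330.75 kN/bolt; interior L_c = 70 − 27 = 43, R_n = 580.5 kN/bolt. φR_n = 0.75 × (2×330.75 + 6×580.5) = 3108.4 kN.
Tension rupture (net): A_n = (235 − 2×29)×25 = 4425 mm² (U = 1.0, A_e = A_n). φR_n = 0.75 × 450 × 4425 = 1493.4 kN.
Tension yield (gross): A_g = 235×25 = 5875 mm². φR_n = 0.90 × 300 × 5875 = 1586.3 kN.
Governing: min(1273.0, 3108.4, 1493.4, 1586.3) = 1273.0 kN → bolt shear.

1273.0 kN (bolt shear governs)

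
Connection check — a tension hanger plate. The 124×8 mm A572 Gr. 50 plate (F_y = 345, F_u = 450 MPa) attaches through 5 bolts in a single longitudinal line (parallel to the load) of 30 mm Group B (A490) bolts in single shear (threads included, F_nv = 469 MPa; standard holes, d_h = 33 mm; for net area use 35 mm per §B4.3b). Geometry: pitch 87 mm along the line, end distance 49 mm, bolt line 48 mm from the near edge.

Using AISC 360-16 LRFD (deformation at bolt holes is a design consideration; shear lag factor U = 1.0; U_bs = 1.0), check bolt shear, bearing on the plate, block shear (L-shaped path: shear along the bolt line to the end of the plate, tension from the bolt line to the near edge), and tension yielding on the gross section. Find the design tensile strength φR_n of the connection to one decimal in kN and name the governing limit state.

308.0 kN (gross-section yield governs)

Bolt shear: A_b = π(30)²/4 = 706.86 mm². φR_n = 0.75 × 469 × 706.86 × 5 × 1 = 1243.2 kN.
Bearing (8 mm plate, F_u = 450 MPa): end bolts L_c = 49 − 33/2 = 32.5, R_n = min(1.2×32.5×8×450, 2.4×30×8×450) = 140.4 kN/bolt; interior L_c = 87 − 33 = 54, R_n = 233.28 kN/bolt. φR_n = 0.75 × (1×140.4 + 4×233.28) = 805.1 kN.
Block shear: shear path 1×[49+4×87] = 1×397 mm, A_gv = 3176, A_nv = 1×(397 − 4.5×35)×8 = 1916 mm²; tension to near edge: (48 − 0.5×35)×8 = 244 mm². R_n = min(0.6×450×1916, 0.6×345×3176) + 1.0×450×244 = min(517.32, 657.43) + 109.8 = 627.12 kN. φR_n = 0.75 × 627.12 = 470.3 kN.
Tension yield (gross): A_g = 124×8 = 992 mm². φR_n = 0.90 × 345 × 992 = 308.0 kN.
Governing: min(1243.2, 805.1, 470.3, 308.0) = 308.0 kN → gross-section yield.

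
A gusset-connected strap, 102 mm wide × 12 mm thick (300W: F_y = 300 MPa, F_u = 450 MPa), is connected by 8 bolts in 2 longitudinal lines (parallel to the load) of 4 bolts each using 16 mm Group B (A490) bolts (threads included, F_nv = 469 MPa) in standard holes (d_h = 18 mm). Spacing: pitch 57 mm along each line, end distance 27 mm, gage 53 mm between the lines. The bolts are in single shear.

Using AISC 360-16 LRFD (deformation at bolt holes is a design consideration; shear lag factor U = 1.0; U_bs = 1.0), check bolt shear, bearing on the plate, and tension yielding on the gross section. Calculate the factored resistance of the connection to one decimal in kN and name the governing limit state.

Bolt shear: A_b = π(16)²/4 = 201.06 mm². φR_n = 0.75 × 469 × 201.06 × 8 × 1 = 565.8 kN.
Bearing (12 mm plate, F_u = 450 MPa): end bolts L_c = 27 − 18/2 = 18, R_n = min(1.2×18×12×450, 2.4×16×12×450) = 116.64 kN/bolt; interior L_c = 57 − 18 = 39, R_n = 207.36 kN/bolt. φR_n = 0.75 × (2×116.64 + 6×207.36) = 1108.1 kN.
Tension yield (gross): A_g = 102×12 = 1224 mm². φR_n = 0.90 × 300 × 1224 = 330.5 kN.
Governing: min(565.8, 1108.1, 330.5) = 330.5 kN → gross-section yield.

330.5 kN (gross-section yield governs)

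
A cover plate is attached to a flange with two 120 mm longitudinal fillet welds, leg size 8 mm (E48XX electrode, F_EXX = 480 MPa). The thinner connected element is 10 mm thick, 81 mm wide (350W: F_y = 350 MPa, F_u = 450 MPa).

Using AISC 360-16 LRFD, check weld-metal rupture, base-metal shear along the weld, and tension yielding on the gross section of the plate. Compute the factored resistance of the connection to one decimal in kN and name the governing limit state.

255.2 kN (gross-section yield governs)

Weld metal: throat = 0.707×8 = 5.656 mm, L = 2×120 = 240 mm. φR_n = 0.75 × 0.6 × 480 × 5.656 × 240 = 293.2 kN.
Base metal shear (10 mm plate): yield φR_n = 1.0×0.6×350×10×240 = 504.0 kN; rupture φR_n = 0.75×0.6×450×10×240 = 486.0 kN; take 486.0 kN (rupture).
Tension yield (gross): A_g = 81×10 = 810 mm². φR_n = 0.90 × 350 × 810 = 255.2 kN.
Governing: min(293.2, 486.0, 255.2) = 255.2 kN → gross-section yield.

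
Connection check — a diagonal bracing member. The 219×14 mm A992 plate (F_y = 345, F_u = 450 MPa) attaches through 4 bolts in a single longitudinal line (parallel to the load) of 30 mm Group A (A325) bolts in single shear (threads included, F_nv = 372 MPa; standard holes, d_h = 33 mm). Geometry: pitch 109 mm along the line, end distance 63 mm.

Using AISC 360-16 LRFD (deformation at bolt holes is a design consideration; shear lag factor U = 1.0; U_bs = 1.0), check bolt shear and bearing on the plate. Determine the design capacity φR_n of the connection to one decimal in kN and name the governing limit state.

Bolt shear: A_b = π(30)²/4 = 706.86 mm². φR_n = 0.75 × 372 × 706.86 × 4 × 1 = 788.9 kN.
Bearing (14 mm plate, F_u = 450 MPa): end bolts L_c = 63 − 33/2 = 46.5, R_n = min(1.2×46.5×14×450, 2.4×30×14×450) = 351.54 kN/bolt; interior L_c = 109 − 33 = 76, R_n = 453.6 kN/bolt. φR_n = 0.75 × (1×351.54 + 3×453.6) = 1284.3 kN.
Governing: min(788.9, 1284.3) = 788.9 kN → bolt shear.

788.9 kN (bolt shear governs)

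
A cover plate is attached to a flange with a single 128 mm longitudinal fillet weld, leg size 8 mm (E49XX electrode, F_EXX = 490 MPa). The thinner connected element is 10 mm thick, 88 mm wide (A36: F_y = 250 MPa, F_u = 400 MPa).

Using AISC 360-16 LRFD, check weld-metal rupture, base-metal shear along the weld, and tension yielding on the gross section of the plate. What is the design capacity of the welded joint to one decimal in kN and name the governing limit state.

159.6 kN (weld metal governs)

Weld metal: throat = 0.707×8 = 5.656 mm, L = 128 mm. φR_n = 0.75 × 0.6 × 490 × 5.656 × 128 = 159.6 kN.
Base metal shear (10 mm plate): yield φR_n = 1.0×0.6×250×10×128 = 192.0 kN; rupture φR_n = 0.75×0.6×400×10×128 = 230.4 kN; take 192.0 kN (yield).
Tension yield (gross): A_g = 88×10 = 880 mm². φR_n = 0.90 × 250 × 880 = 198.0 kN.
Governing: min(159.6, 192.0, 198.0) = 159.6 kN → weld metal.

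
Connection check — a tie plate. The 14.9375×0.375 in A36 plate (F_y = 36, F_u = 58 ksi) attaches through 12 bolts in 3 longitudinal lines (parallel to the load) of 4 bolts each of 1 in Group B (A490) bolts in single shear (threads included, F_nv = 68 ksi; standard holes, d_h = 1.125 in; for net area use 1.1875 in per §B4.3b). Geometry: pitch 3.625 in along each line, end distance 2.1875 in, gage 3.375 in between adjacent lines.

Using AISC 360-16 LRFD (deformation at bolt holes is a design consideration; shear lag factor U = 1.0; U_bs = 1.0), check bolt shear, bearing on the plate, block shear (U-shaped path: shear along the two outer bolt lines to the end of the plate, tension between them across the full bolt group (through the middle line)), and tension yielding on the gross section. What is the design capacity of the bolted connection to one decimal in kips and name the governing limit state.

Bolt shear: A_b = π(1)²/4 = 0.7854 in². φR_n = 0.75 × 68 × 0.7854 × 12 × 1 = 480.7 kips.
Bearing (0.375 in plate, F_u = 58 ksi): end bolts L_c = 2.1875 − 1.125/2 = 1.625, R_n = min(1.2×1.625×0.375×58, 2.4×1×0.375×58) = 42.413 kips/bolt; interior L_c = 3.625 − 1.125 = 2.5, R_n = 52.2 kips/bolt. φR_n = 0.75 × (3×42.413 + 9×52.2) = 447.8 kips.
Block shear: shear path 2×[2.1875+3×3.625] = 2×13.0625 in, A_gv = 9.7969, A_nv = 2×(13.0625 − 3.5×1.1875)×0.375 = 6.6797 in²; tension across gage: (6.75 − 2×1.1875)×0.375 = 1.6406 in². R_n = min(0.6×58×6.6797, 0.6×36×9.7969) + 1.0×58×1.6406 = min(232.45, 211.61) + 95.155 = 306.77 kips. φR_n = 0.75 × 306.77 = 230.1 kips.
Tension yield (gross): A_g = 14.9375×0.375 = 5.6016 in². φR_n = 0.90 × 36 × 5.6016 = 181.5 kips.
Governing: min(480.7, 447.8, 230.1, 181.5) = 181.5 kips → gross-section yield.

181.5 kips (gross-section yield governs)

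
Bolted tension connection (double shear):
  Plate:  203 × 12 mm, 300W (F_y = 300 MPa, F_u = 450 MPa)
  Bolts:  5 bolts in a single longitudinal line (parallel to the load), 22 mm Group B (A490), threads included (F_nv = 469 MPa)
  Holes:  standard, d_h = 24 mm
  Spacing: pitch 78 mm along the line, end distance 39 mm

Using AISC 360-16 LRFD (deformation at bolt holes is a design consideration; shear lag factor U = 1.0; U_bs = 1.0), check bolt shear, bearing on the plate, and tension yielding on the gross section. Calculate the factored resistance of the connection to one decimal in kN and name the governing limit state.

657.7 kN (gross-section yield governs)

Bolt shear: A_b = π(22)²/4 = 380.13 mm². φR_n = 0.75 × 469 × 380.13 × 5 × 2 = 1337.1 kN.
Bearing (12 mm plate, F_u = 450 MPa): end bolts L_c = 39 − 24/2 = 27, R_n = min(1.2×27×12×450, 2.4×22×12×450) = 174.96 kN/bolt; interior L_c = 78 − 24 = 54, R_n = 285.12 kN/bolt. φR_n = 0.75 × (1×174.96 + 4×285.12) = 986.6 kN.
Tension yield (gross): A_g = 203×12 = 2436 mm². φR_n = 0.90 × 300 × 2436 = 657.7 kN.
Governing: min(1337.1, 986.6, 657.7) = 657.7 kN → gross-section yield.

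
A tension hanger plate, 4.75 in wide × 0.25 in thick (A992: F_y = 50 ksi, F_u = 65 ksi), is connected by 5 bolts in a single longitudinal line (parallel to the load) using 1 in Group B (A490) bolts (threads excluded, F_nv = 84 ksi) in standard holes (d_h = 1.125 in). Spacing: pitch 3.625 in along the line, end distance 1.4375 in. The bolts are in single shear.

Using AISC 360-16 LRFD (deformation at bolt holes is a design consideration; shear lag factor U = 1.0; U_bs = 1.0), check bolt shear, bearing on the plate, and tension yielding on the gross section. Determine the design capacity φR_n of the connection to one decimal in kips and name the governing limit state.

53.4 kips (gross-section yield governs)

Bolt shear: A_b = π(1)²/4 = 0.7854 in². φR_n = 0.75 × 84 × 0.7854 × 5 × 1 = 247.4 kips.
Bearing (0.25 in plate, F_u = 65 ksi): end bolts L_c = 1.4375 − 1.125/2 = 0.875, R_n = min(1.2×0.875×0.25×65, 2.4×1×0.25×65) = 17.063 kips/bolt; interior L_c = 3.625 − 1.125 = 2.5, R_n = 39 kips/bolt. φR_n = 0.75 × (1×17.063 + 4×39) = 129.8 kips.
Tension yield (gross): A_g = 4.75×0.25 = 1.1875 in². φR_n = 0.90 × 50 × 1.1875 = 53.4 kips.
Governing: min(247.4, 129.8, 53.4) = 53.4 kips → gross-section yield.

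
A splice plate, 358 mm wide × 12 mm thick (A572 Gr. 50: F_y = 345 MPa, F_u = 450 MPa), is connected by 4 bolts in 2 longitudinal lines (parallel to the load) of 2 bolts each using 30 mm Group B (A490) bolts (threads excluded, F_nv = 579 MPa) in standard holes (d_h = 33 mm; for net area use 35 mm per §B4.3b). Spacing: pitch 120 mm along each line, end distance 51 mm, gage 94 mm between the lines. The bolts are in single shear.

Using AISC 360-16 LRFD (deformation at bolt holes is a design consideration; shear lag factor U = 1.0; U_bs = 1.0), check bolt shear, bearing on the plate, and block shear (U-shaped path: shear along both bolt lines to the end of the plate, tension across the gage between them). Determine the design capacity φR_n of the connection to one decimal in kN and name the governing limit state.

Bolt shear: A_b = π(30)²/4 = 706.86 mm². φR_n = 0.75 × 579 × 706.86 × 4 × 1 = 1227.8 kN.
Bearing (12 mm plate, F_u = 450 MPa): end bolts L_c = 51 − 33/2 = 34.5, R_n = min(1.2×34.5×12×450, 2.4×30×12×450) = 223.56 kN/bolt; interior L_c = 120 − 33 = 87, R_n = 388.8 kN/bolt. φR_n = 0.75 × (2×223.56 + 2×388.8) = 918.5 kN.
Block shear: shear path 2×[51+1×120] = 2×171 mm, A_gv = 4104, A_nv = 2×(171 − 1.5×35)×12 = 2844 mm²; tension across gage: (94 − 1×35)×12 = 708 mm². R_n = min(0.6×450×2844, 0.6×345×4104) + 1.0×450×708 = min(767.88, 849.53) + 318.6 = 1086.5 kN. φR_n = 0.75 × 1086.5 = 814.9 kN.
Governing: min(1227.8, 918.5, 814.9) = 814.9 kN → block shear.

814.9 kN (block shear governs)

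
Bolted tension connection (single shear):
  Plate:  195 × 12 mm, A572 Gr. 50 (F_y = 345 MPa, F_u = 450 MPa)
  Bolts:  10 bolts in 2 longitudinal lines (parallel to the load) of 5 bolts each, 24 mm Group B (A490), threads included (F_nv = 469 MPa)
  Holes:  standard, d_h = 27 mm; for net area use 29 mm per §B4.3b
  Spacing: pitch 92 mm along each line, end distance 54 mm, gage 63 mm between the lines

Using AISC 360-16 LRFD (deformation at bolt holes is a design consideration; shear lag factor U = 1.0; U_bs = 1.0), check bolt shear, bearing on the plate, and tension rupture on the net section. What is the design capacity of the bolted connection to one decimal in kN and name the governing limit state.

Bolt shear: A_b = π(24)²/4 = 452.39 mm². φR_n = 0.75 × 469 × 452.39 × 10 × 1 = 1591.3 kN.
Bearing (12 mm plate, F_u = 450 MPa): end bolts L_c = 54 − 27/2 = 40.5, R_n = min(1.2×40.5×12×450, 2.4×24×12×450) = 262.44 kN/bolt; interior L_c = 92 − 27 = 65, R_n = 311.04 kN/bolt. φR_n = 0.75 × (2×262.44 + 8×311.04) = 2259.9 kN.
Tension rupture (net): A_n = (195 − 2×29)×12 = 1644 mm² (U = 1.0, A_e = A_n). φR_n = 0.75 × 450 × 1644 = 554.9 kN.
Governing: min(1591.3, 2259.9, 554.9) = 554.9 kN → net-section rupture.

554.9 kN (net-section rupture governs)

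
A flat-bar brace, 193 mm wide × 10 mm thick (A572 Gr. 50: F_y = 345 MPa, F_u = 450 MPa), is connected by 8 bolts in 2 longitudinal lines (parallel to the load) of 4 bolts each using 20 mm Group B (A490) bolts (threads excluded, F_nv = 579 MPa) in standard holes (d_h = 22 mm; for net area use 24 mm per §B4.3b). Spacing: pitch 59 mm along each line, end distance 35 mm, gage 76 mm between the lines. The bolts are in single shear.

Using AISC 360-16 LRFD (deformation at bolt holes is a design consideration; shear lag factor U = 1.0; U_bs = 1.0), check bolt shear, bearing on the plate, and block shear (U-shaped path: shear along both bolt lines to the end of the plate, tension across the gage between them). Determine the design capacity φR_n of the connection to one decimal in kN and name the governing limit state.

Bolt shear: A_b = π(20)²/4 = 314.16 mm². φR_n = 0.75 × 579 × 314.16 × 8 × 1 = 1091.4 kN.
Bearing (10 mm plate, F_u = 450 MPa): end bolts L_c = 35 − 22/2 = 24, R_n = min(1.2×24×10×450, 2.4×20×10×450) = 129.6 kN/bolt; interior L_c = 59 − 22 = 37, R_n = 199.8 kN/bolt. φR_n = 0.75 × (2×129.6 + 6×199.8) = 1093.5 kN.
Block shear: shear path 2×[35+3×59] = 2×212 mm, A_gv = 4240, A_nv = 2×(212 − 3.5×24)×10 = 2560 mm²; tension across gage: (76 − 1×24)×10 = 520 mm². R_n = min(0.6×450×2560, 0.6×345×4240) + 1.0×450×520 = min(691.2, 877.68) + 234 = 925.2 kN. φR_n = 0.75 × 925.2 = 693.9 kN.
Governing: min(1091.4, 1093.5, 693.9) = 693.9 kN → block shear.

693.9 kN (block shear governs)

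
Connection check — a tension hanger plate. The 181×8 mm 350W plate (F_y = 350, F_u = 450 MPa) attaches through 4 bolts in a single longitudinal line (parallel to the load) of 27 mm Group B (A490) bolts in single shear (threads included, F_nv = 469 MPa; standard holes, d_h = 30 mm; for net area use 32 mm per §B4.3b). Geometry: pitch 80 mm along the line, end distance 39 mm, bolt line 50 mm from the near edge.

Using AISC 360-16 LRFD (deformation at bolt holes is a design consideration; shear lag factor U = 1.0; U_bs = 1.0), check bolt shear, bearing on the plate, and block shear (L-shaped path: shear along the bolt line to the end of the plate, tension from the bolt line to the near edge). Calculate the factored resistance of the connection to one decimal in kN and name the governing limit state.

Bolt shear: A_b = π(27)²/4 = 572.56 mm². φR_n = 0.75 × 469 × 572.56 × 4 × 1 = 805.6 kN.
Bearing (8 mm plate, F_u = 450 MPa): end bolts L_c = 39 − 30/2 = 24, R_n = min(1.2×24×8×450, 2.4×27×8×450) = 103.68 kN/bolt; interior L_c = 80 − 30 = 50, R_n = 216 kN/bolt. φR_n = 0.75 × (1×103.68 + 3×216) = 563.8 kN.
Block shear: shear path 1×[39+3×80] = 1×279 mm, A_gv = 2232, A_nv = 1×(279 − 3.5×32)×8 = 1336 mm²; tension to near edge: (50 − 0.5×32)×8 = 272 mm². R_n = min(0.6×450×1336, 0.6×350×2232) + 1.0×450×272 = min(360.72, 468.72) + 122.4 = 483.12 kN. φR_n = 0.75 × 483.12 = 362.3 kN.
Governing: min(805.6, 563.8, 362.3) = 362.3 kN → block shear.

362.3 kN (block shear governs)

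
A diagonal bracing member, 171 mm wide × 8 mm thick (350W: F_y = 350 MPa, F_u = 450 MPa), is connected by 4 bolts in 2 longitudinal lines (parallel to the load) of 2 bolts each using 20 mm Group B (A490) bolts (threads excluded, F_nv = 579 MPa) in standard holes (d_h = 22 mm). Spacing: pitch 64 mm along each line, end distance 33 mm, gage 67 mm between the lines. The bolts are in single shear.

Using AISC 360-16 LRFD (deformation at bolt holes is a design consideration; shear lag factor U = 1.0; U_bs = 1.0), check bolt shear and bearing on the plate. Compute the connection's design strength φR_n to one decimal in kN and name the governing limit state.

Bolt shear: A_b = π(20)²/4 = 314.16 mm². φR_n = 0.75 × 579 × 314.16 × 4 × 1 = 545.7 kN.
Bearing (8 mm plate, F_u = 450 MPa): end bolts L_c = 33 − 22/2 = 22, R_n = min(1.2×22×8×450, 2.4×20×8×450) = 95.04 kN/bolt; interior L_c = 64 − 22 = 42, R_n = 172.8 kN/bolt. φR_n = 0.75 × (2×95.04 + 2×172.8) = 401.8 kN.
Governing: min(545.7, 401.8) = 401.8 kN → bearing.

401.8 kN (bearing governs)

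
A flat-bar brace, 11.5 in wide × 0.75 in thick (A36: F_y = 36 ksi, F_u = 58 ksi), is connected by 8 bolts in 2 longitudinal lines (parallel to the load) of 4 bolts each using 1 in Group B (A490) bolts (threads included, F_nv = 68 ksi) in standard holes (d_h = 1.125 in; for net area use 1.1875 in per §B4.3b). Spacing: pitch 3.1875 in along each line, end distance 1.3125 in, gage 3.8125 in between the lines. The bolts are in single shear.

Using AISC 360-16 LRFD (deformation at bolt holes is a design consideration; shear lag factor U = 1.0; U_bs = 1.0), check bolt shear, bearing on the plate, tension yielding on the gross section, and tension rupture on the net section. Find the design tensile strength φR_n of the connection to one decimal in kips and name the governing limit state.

279.5 kips (gross-section yield governs)

Bolt shear: A_b = π(1)²/4 = 0.7854 in². φR_n = 0.75 × 68 × 0.7854 × 8 × 1 = 320.4 kips.
Bearing (0.75 in plate, F_u = 58 ksi): end bolts L_c = 1.3125 − 1.125/2 = 0.75, R_n = min(1.2×0.75×0.75×58, 2.4×1×0.75×58) = 39.15 kips/bolt; interior L_c = 3.1875 − 1.125 = 2.0625, R_n = 104.4 kips/bolt. φR_n = 0.75 × (2×39.15 + 6×104.4) = 528.5 kips.
Tension yield (gross): A_g = 11.5×0.75 = 8.625 in². φR_n = 0.90 × 36 × 8.625 = 279.5 kips.
Tension rupture (net): A_n = (11.5 − 2×1.1875)×0.75 = 6.8438 in² (U = 1.0, A_e = A_n). φR_n = 0.75 × 58 × 6.8438 = 297.7 kips.
Governing: min(320.4, 528.5, 279.5, 297.7) = 279.5 kips → gross-section yield.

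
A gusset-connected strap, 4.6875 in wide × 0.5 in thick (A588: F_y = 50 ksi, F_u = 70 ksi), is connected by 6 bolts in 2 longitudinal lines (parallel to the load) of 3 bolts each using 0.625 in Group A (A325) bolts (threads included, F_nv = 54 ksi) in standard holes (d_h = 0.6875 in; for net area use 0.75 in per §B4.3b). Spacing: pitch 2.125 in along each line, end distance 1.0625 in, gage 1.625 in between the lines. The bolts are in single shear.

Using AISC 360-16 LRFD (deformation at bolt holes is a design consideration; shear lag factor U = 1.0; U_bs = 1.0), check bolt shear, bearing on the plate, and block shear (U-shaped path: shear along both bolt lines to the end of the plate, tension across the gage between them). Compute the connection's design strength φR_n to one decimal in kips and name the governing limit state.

74.6 kips (bolt shear governs)

Bolt shear: A_b = π(0.625)²/4 = 0.3068 in². φR_n = 0.75 × 54 × 0.3068 × 6 × 1 = 74.6 kips.
Bearing (0.5 in plate, F_u = 70 ksi): end bolts L_c = 1.0625 − 0.6875/2 = 0.71875, R_n = min(1.2×0.71875×0.5×70, 2.4×0.625×0.5×70) = 30.188 kips/bolt; interior L_c = 2.125 − 0.6875 = 1.4375, R_n = 52.5 kips/bolt. φR_n = 0.75 × (2×30.188 + 4×52.5) = 202.8 kips.
Block shear: shear path 2×[1.0625+2×2.125] = 2×5.3125 in, A_gv = 5.3125, A_nv = 2×(5.3125 − 2.5×0.75)×0.5 = 3.4375 in²; tension across gage: (1.625 − 1×0.75)×0.5 = 0.4375 in². R_n = min(0.6×70×3.4375, 0.6×50×5.3125) + 1.0×70×0.4375 = min(144.38, 159.38) + 30.625 = 175.01 kips. φR_n = 0.75 × 175.01 = 131.3 kips.
Governing: min(74.6, 202.8, 131.3) = 74.6 kips → bolt shear.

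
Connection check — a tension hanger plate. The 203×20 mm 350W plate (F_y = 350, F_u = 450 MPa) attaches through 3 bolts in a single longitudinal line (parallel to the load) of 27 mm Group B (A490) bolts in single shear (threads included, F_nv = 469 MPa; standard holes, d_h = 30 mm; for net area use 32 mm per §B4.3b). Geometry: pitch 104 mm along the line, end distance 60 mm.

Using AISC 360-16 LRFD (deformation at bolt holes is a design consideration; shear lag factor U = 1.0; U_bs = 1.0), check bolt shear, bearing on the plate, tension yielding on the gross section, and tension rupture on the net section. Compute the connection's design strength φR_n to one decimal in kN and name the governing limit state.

Bolt shear: A_b = π(27)²/4 = 572.56 mm². φR_n = 0.75 × 469 × 572.56 × 3 × 1 = 604.2 kN.
Bearing (20 mm plate, F_u = 450 MPa): end bolts L_c = 60 − 30/2 = 45, R_n = min(1.2×45×20×450, 2.4×27×20×450) = 486 kN/bolt; interior L_c = 104 − 30 = 74, R_n = 583.2 kN/bolt. φR_n = 0.75 × (1×486 + 2×583.2) = 1239.3 kN.
Tension yield (gross): A_g = 203×20 = 4060 mm². φR_n = 0.90 × 350 × 4060 = 1278.9 kN.
Tension rupture (net): A_n = (203 − 1×32)×20 = 3420 mm² (U = 1.0, A_e = A_n). φR_n = 0.75 × 450 × 3420 = 1154.3 kN.
Governing: min(604.2, 1239.3, 1278.9, 1154.3) = 604.2 kN → bolt shear.

604.2 kN (bolt shear governs)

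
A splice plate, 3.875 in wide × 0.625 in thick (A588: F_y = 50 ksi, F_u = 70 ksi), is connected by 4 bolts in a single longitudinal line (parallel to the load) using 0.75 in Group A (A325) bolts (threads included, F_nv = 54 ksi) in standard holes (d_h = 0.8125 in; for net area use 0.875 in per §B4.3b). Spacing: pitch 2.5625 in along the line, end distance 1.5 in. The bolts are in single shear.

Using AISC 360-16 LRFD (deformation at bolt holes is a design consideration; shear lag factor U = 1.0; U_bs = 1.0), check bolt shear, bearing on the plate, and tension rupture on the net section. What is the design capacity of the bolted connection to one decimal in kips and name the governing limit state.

Bolt shear: A_b = π(0.75)²/4 = 0.44179 in². φR_n = 0.75 × 54 × 0.44179 × 4 × 1 = 71.6 kips.
Bearing (0.625 in plate, F_u = 70 ksi): end bolts L_c = 1.5 − 0.8125/2 = 1.09375, R_n = min(1.2×1.09375×0.625×70, 2.4×0.75×0.625×70) = 57.422 kips/bolt; interior L_c = 2.5625 − 0.8125 = 1.75, R_n = 78.75 kips/bolt. φR_n = 0.75 × (1×57.422 + 3×78.75) = 220.3 kips.
Tension rupture (net): A_n = (3.875 − 1×0.875)×0.625 = 1.875 in² (U = 1.0, A_e = A_n). φR_n = 0.75 × 70 × 1.875 = 98.4 kips.
Governing: min(71.6, 220.3, 98.4) = 71.6 kips → bolt shear.

71.6 kips (bolt shear governs)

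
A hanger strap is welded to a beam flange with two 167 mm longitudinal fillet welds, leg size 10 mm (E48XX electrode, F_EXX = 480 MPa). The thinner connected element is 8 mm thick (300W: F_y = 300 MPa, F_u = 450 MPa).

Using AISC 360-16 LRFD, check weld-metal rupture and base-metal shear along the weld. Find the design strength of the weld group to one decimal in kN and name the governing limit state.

Weld metal: throat = 0.707×10 = 7.07 mm, L = 2×167 = 334 mm. φR_n = 0.75 × 0.6 × 480 × 7.07 × 334 = 510.1 kN.
Base metal shear (8 mm plate): yield φR_n = 1.0×0.6×300×8×334 = 481.0 kN; rupture φR_n = 0.75×0.6×450×8×334 = 541.1 kN; take 481.0 kN (yield).
Governing: min(510.1, 481.0) = 481.0 kN → base-metal shear.

481.0 kN (base-metal shear governs)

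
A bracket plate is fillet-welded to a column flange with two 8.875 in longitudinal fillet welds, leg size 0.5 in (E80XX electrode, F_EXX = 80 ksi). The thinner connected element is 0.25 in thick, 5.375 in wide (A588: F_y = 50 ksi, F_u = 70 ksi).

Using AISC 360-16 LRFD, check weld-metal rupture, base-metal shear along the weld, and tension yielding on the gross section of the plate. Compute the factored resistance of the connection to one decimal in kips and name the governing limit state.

60.5 kips (gross-section yield governs)

Weld metal: throat = 0.707×0.5 = 0.3535 in, L = 2×8.875 = 17.75 in. φR_n = 0.75 × 0.6 × 80 × 0.3535 × 17.75 = 225.9 kips.
Base metal shear (0.25 in plate): yield φR_n = 1.0×0.6×50×0.25×17.75 = 133.1 kips; rupture φR_n = 0.75×0.6×70×0.25×17.75 = 139.8 kips; take 133.1 kips (yield).
Tension yield (gross): A_g = 5.375×0.25 = 1.3438 in². φR_n = 0.90 × 50 × 1.3438 = 60.5 kips.
Governing: min(225.9, 133.1, 60.5) = 60.5 kips → gross-section yield.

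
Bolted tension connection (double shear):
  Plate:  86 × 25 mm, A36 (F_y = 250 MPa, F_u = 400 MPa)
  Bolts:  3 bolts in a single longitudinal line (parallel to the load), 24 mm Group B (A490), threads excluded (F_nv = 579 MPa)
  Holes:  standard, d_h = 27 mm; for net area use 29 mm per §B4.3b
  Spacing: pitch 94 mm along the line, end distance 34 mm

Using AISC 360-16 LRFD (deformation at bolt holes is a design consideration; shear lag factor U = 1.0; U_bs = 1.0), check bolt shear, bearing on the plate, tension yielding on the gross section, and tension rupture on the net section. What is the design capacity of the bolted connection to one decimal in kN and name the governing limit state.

427.5 kN (net-section rupture governs)

Bolt shear: A_b = π(24)²/4 = 452.39 mm². φR_n = 0.75 × 579 × 452.39 × 3 × 2 = 1178.7 kN.
Bearing (25 mm plate, F_u = 400 MPa): end bolts L_c = 34 − 27/2 = 20.5, R_n = min(1.2×20.5×25×400, 2.4×24×25×400) = 246 kN/bolt; interior L_c = 94 − 27 = 67, R_n = 576 kN/bolt. φR_n = 0.75 × (1×246 + 2×576) = 1048.5 kN.
Tension yield (gross): A_g = 86×25 = 2150 mm². φR_n = 0.90 × 250 × 2150 = 483.8 kN.
Tension rupture (net): A_n = (86 − 1×29)×25 = 1425 mm² (U = 1.0, A_e = A_n). φR_n = 0.75 × 400 × 1425 = 427.5 kN.
Governing: min(1178.7, 1048.5, 483.8, 427.5) = 427.5 kN → net-section rupture.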